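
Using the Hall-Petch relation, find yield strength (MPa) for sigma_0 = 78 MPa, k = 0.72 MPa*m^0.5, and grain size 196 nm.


d = 196 nm = 1.96e-07 m
sqrt(d) = 0.0004427189
Hall-Petch contribution = k / sqrt(d) = 0.72 / 0.0004427189 = 1626.3 MPa
sigma = sigma_0 + k/sqrt(d) = 78 + 1626.3 = 1704.3 MPa

1704.3


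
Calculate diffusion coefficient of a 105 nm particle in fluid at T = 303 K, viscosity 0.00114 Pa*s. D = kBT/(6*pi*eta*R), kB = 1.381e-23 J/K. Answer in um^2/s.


Radius R = 105/2 = 52.5 nm = 5.25e-08 m
D = kB*T / (6*pi*eta*R)
D = 1.381e-23 * 303 / (6 * pi * 0.00114 * 5.25e-08)
D = 3.70912e-12 m^2/s = 3.709 um^2/s

3.709


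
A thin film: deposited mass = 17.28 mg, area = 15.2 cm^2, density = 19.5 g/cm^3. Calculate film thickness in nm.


Convert: m = 17.28 mg = 1.7280e-05 kg, A = 15.2 cm^2 = 1.5200e-03 m^2, rho = 19.5 g/cm^3 = 19500 kg/m^3
t = m / (A * rho)
t = 1.7280e-05 / (1.5200e-03 * 19500)
t = 5.8300e-07 m = 583.0 nm

583.0


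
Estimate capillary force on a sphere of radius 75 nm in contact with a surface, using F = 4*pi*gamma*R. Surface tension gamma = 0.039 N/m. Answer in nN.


Convert radius: R = 75 nm = 7.5e-08 m
F = 4 * pi * gamma * R
F = 4 * pi * 0.039 * 7.5e-08
F = 3.67566e-08 N = 36.7566 nN

36.7566


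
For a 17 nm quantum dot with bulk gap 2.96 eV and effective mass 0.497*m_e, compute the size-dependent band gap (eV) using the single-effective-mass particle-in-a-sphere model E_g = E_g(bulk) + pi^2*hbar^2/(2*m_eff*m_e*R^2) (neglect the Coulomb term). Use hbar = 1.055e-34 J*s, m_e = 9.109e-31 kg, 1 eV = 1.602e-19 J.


Radius R = 17/2 nm = 8.5e-09 m
Confinement energy dE = pi^2 * hbar^2 / (2 * m_eff * m_e * R^2)
dE = pi^2 * (1.055e-34)^2 / (2 * 0.497 * 9.109e-31 * (8.5e-09)^2) J, divided by 1.602e-19 J/eV
dE = 0.0105 eV
Total band gap = E_g(bulk) + dE = 2.96 + 0.0105 = 2.9705 eV

2.9705


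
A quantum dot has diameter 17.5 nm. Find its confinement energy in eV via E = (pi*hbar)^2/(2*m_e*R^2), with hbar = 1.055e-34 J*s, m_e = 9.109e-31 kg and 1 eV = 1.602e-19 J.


Radius R = 17.5/2 = 8.75 nm = 8.75e-09 m
E = (pi * 1.055e-34)^2 / (2 * 9.109e-31 * (8.75e-09)^2)
E(J) = 7.87568e-22
E = E(J) / 1.602e-19 = 0.0049 eV

0.0049


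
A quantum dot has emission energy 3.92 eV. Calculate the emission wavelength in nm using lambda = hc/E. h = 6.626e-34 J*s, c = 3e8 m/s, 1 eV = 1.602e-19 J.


Convert energy: E = 3.92 eV = 3.92 * 1.602e-19 = 6.27984e-19 J
lambda = h*c / E = 6.626e-34 * 3e8 / 6.27984e-19
lambda = 3.16537e-07 m = 316.5 nm

316.5


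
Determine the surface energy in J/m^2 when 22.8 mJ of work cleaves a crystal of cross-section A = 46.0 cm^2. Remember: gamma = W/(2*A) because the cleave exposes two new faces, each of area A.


Convert: A = 46.0 cm^2 = 0.0046 m^2, W = 22.8 mJ = 0.0228 J
Cleaving exposes two faces of area A, so total new surface = 2*A and gamma = W / (2*A)
gamma = 0.0228 / (2 * 0.0046)
gamma = 2.478 J/m^2

2.478


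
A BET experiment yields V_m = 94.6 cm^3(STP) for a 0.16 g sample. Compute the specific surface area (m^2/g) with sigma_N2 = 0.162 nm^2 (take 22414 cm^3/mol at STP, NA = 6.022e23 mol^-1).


Number of moles in monolayer = V_m / 22414 = 94.6 / 22414 = 0.00422058
Number of molecules = moles * NA = 0.00422058 * 6.022e23
SA = molecules * sigma / mass
SA = (94.6 / 22414) * 6.022e23 * 0.162e-18 / 0.16
SA = 2573.4 m^2/g

2573.4


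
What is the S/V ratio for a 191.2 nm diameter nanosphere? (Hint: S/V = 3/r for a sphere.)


Radius r = 191.2/2 = 95.6 nm
S/V = 3 / r = 3 / 95.6
S/V = 0.0314 nm^-1

0.0314


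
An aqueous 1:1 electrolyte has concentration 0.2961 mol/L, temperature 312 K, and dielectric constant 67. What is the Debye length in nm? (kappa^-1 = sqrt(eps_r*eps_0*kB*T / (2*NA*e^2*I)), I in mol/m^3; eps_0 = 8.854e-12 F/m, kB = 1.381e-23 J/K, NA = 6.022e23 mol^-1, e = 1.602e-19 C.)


Ionic strength I = 0.2961 * 1^2 * 1000 = 296.1 mol/m^3
kappa^-1 = sqrt(67 * 8.854e-12 * 1.381e-23 * 312 / (2 * 6.022e23 * (1.602e-19)^2 * 296.1))
kappa^-1 = 0.528 nm

0.528


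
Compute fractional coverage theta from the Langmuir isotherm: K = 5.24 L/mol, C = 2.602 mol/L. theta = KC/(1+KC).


Langmuir isotherm: theta = K*C / (1 + K*C)
K*C = 5.24 * 2.602 = 13.63448
theta = 13.63448 / (1 + 13.63448) = 13.63448 / 14.63448
theta = 0.9317

0.9317


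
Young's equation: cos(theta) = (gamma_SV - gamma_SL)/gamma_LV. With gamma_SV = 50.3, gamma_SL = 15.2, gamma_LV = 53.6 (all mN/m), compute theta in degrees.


cos(theta) = (gamma_SV - gamma_SL) / gamma_LV
cos(theta) = (50.3 - 15.2) / 53.6
cos(theta) = 0.654851
theta = arccos(0.654851) = 49.09 degrees

49.09


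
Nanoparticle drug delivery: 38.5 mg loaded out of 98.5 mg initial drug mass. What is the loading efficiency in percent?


Drug loading efficiency = (drug loaded / drug initial) * 100
DLE = 38.5 / 98.5 * 100
DLE = 0.3909 * 100
DLE = 39.09%

39.09


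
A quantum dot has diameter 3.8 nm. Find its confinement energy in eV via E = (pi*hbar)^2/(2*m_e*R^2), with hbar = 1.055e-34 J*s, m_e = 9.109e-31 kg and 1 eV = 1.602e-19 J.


Radius R = 3.8/2 = 1.9 nm = 1.9e-09 m
E = (pi * 1.055e-34)^2 / (2 * 9.109e-31 * (1.9e-09)^2)
E(J) = 1.67031e-20
E = E(J) / 1.602e-19 = 0.1043 eV

0.1043


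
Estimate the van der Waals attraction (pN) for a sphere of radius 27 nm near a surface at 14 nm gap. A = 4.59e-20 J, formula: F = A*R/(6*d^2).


Convert to SI: R = 27 nm = 2.7e-08 m, d = 14 nm = 1.4e-08 m
F = A * R / (6 * d^2)
F = 4.59e-20 * 2.7e-08 / (6 * (1.4e-08)^2)
F = 1.05383e-12 N = 1.054 pN

1.054


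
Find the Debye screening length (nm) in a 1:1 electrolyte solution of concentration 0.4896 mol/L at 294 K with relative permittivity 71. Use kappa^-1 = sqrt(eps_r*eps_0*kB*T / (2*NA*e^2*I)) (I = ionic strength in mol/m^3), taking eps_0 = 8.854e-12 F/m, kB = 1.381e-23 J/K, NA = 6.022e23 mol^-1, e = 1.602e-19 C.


Ionic strength I = 0.4896 * 1^2 * 1000 = 489.6 mol/m^3
kappa^-1 = sqrt(71 * 8.854e-12 * 1.381e-23 * 294 / (2 * 6.022e23 * (1.602e-19)^2 * 489.6))
kappa^-1 = 0.411 nm

0.411


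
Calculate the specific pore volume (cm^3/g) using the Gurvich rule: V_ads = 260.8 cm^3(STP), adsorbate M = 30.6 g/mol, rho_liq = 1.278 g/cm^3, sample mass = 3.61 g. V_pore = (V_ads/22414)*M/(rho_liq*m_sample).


Moles adsorbed n = V_ads / 22414 = 260.8 / 22414 = 1.163558e-02 mol
Liquid volume V_liq = n * M / rho_liq = 1.163558e-02 * 30.6 / 1.278 = 0.27860 cm^3
Specific pore volume V_pore = V_liq / m_sample = 0.27860 / 3.61
V_pore = 0.0772 cm^3/g

0.0772


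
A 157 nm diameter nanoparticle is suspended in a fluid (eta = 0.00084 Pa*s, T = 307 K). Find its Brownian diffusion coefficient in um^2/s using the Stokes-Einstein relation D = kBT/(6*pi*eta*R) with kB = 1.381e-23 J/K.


Radius R = 157/2 = 78.5 nm = 7.85e-08 m
D = kB*T / (6*pi*eta*R)
D = 1.381e-23 * 307 / (6 * pi * 0.00084 * 7.85e-08)
D = 3.411e-12 m^2/s = 3.411 um^2/s

3.411


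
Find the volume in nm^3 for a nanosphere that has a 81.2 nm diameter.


Radius r = 81.2/2 = 40.6 nm
Volume V = (4/3) * pi * r^3
V = (4/3) * pi * (40.6)^3
V = 280328.15 nm^3

280328.15


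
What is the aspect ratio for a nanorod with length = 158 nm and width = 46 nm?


Aspect ratio AR = length / diameter
AR = 158 / 46
AR = 3.43

3.43


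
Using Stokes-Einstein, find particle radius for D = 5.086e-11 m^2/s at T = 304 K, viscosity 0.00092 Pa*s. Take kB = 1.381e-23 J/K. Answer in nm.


Stokes-Einstein: R = kB*T / (6*pi*eta*D)
R = 1.381e-23 * 304 / (6 * pi * 0.00092 * 5.086e-11)
R = 4.75995e-09 m = 4.76 nm

4.76


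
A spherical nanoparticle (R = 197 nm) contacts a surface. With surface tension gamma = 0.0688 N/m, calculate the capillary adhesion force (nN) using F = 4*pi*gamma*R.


Convert radius: R = 197 nm = 1.97e-07 m
F = 4 * pi * gamma * R
F = 4 * pi * 0.0688 * 1.97e-07
F = 1.7032e-07 N = 170.3196 nN

170.3196


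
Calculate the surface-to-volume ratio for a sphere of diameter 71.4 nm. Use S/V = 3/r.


Radius r = 71.4/2 = 35.7 nm
S/V = 3 / r = 3 / 35.7
S/V = 0.084 nm^-1

0.084


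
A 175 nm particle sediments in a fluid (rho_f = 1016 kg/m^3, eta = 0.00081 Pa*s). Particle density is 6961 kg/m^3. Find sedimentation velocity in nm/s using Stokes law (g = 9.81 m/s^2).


Radius R = 175/2 nm = 8.75e-08 m
Density difference = 6961 - 1016 = 5945 kg/m^3
v = 2 * R^2 * (rho_p - rho_f) * g / (9 * eta)
v = 2 * (8.75e-08)^2 * 5945 * 9.81 / (9 * 0.00081)
v = 1.22501e-07 m/s = 122.5009 nm/s

122.5009


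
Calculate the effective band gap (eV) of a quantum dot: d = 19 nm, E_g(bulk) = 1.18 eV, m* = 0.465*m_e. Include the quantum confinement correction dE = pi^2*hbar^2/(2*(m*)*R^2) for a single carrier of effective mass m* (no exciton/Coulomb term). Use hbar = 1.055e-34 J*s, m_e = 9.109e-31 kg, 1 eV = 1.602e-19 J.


Radius R = 19/2 nm = 9.5e-09 m
Confinement energy dE = pi^2 * hbar^2 / (2 * m_eff * m_e * R^2)
dE = pi^2 * (1.055e-34)^2 / (2 * 0.465 * 9.109e-31 * (9.5e-09)^2) J, divided by 1.602e-19 J/eV
dE = 0.009 eV
Total band gap = E_g(bulk) + dE = 1.18 + 0.009 = 1.189 eV

1.189


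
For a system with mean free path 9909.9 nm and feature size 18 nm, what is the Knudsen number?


Knudsen number Kn = lambda / L
Kn = 9909.9 / 18
Kn = 550.55

550.55


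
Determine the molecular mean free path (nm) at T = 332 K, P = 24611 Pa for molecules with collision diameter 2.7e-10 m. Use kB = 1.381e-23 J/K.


Mean free path: lambda = kB*T / (sqrt(2) * pi * d^2 * P)
lambda = 1.381e-23 * 332 / (sqrt(2) * pi * (2.7e-10)^2 * 24611)
lambda = 5.75188e-07 m
lambda = 575.19 nm

575.19


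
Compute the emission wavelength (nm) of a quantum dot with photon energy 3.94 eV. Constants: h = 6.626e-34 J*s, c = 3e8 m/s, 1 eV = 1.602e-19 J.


Convert energy: E = 3.94 eV = 3.94 * 1.602e-19 = 6.31188e-19 J
lambda = h*c / E = 6.626e-34 * 3e8 / 6.31188e-19
lambda = 3.1493e-07 m = 314.9 nm

314.9


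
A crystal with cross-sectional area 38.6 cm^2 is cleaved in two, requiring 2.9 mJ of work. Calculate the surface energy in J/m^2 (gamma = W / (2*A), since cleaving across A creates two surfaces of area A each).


Convert: A = 38.6 cm^2 = 0.00386 m^2, W = 2.9 mJ = 0.0029 J
Cleaving exposes two faces of area A, so total new surface = 2*A and gamma = W / (2*A)
gamma = 0.0029 / (2 * 0.00386)
gamma = 0.376 J/m^2

0.376


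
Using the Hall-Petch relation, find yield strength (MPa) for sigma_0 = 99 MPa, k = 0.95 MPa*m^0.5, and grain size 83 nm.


d = 83 nm = 8.3e-08 m
sqrt(d) = 0.0002880972
Hall-Petch contribution = k / sqrt(d) = 0.95 / 0.0002880972 = 3297.5 MPa
sigma = sigma_0 + k/sqrt(d) = 99 + 3297.5 = 3396.5 MPa

3396.5


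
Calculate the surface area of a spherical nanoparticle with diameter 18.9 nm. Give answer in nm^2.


Radius r = 18.9/2 = 9.45 nm
Surface area SA = 4 * pi * r^2
SA = 4 * pi * (9.45)^2
SA = 1122.21 nm^2

1122.21


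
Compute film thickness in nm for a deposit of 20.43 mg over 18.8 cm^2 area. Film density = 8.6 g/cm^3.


Convert: m = 20.43 mg = 2.0430e-05 kg, A = 18.8 cm^2 = 1.8800e-03 m^2, rho = 8.6 g/cm^3 = 8600 kg/m^3
t = m / (A * rho)
t = 2.0430e-05 / (1.8800e-03 * 8600)
t = 1.2636e-06 m = 1263.6 nm

1263.6


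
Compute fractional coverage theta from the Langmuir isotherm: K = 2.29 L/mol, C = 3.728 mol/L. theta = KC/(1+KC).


Langmuir isotherm: theta = K*C / (1 + K*C)
K*C = 2.29 * 3.728 = 8.53712
theta = 8.53712 / (1 + 8.53712) = 8.53712 / 9.53712
theta = 0.8951

0.8951


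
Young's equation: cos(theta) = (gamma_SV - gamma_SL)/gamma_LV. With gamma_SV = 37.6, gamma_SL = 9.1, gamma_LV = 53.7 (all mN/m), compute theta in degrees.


cos(theta) = (gamma_SV - gamma_SL) / gamma_LV
cos(theta) = (37.6 - 9.1) / 53.7
cos(theta) = 0.530726
theta = arccos(0.530726) = 57.95 degrees

57.95


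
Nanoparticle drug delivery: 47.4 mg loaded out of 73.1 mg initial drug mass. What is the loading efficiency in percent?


Drug loading efficiency = (drug loaded / drug initial) * 100
DLE = 47.4 / 73.1 * 100
DLE = 0.6484 * 100
DLE = 64.84%

64.84


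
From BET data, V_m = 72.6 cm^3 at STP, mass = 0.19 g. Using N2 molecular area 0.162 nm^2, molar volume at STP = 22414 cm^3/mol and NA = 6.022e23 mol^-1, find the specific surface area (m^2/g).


Number of moles in monolayer = V_m / 22414 = 72.6 / 22414 = 0.00323905
Number of molecules = moles * NA = 0.00323905 * 6.022e23
SA = molecules * sigma / mass
SA = (72.6 / 22414) * 6.022e23 * 0.162e-18 / 0.19
SA = 1663.1 m^2/g

1663.1


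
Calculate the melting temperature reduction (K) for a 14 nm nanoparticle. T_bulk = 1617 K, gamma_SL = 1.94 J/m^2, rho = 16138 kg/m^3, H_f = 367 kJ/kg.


Radius R = 14/2 = 7 nm = 7e-09 m
Convert H_f = 367 kJ/kg = 367000 J/kg
dT = 2 * gamma_SL * T_bulk / (rho * H_f * R)
dT = 2 * 1.94 * 1617 / (16138 * 367000 * 7e-09)
dT = 151.3 K

151.3


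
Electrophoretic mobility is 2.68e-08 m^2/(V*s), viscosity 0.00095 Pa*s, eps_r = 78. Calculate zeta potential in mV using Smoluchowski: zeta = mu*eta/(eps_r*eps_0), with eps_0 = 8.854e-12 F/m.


Smoluchowski equation: zeta = mu * eta / (eps_r * eps_0)
zeta = 2.68e-08 * 0.00095 / (78 * 8.854e-12)
zeta = 0.036866 V = 36.87 mV

36.87


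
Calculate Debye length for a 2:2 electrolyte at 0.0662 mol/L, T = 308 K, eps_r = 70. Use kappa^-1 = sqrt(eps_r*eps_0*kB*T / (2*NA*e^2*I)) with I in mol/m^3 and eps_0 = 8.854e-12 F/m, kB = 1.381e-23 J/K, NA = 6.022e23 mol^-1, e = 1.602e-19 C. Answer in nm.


Ionic strength I = 0.0662 * 2^2 * 1000 = 264.8 mol/m^3
kappa^-1 = sqrt(70 * 8.854e-12 * 1.381e-23 * 308 / (2 * 6.022e23 * (1.602e-19)^2 * 264.8))
kappa^-1 = 0.568 nm

0.568


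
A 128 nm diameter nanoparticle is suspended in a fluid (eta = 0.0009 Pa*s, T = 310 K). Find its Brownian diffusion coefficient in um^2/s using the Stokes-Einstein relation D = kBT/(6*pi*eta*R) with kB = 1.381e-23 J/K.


Radius R = 128/2 = 64 nm = 6.4e-08 m
D = kB*T / (6*pi*eta*R)
D = 1.381e-23 * 310 / (6 * pi * 0.0009 * 6.4e-08)
D = 3.94305e-12 m^2/s = 3.943 um^2/s

3.943


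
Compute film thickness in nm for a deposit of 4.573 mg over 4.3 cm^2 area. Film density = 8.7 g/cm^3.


Convert: m = 4.573 mg = 4.5730e-06 kg, A = 4.3 cm^2 = 4.3000e-04 m^2, rho = 8.7 g/cm^3 = 8700 kg/m^3
t = m / (A * rho)
t = 4.5730e-06 / (4.3000e-04 * 8700)
t = 1.2224e-06 m = 1222.4 nm

1222.4


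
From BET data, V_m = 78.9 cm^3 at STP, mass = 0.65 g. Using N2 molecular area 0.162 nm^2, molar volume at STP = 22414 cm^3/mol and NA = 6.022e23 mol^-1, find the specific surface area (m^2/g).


Number of moles in monolayer = V_m / 22414 = 78.9 / 22414 = 0.00352012
Number of molecules = moles * NA = 0.00352012 * 6.022e23
SA = molecules * sigma / mass
SA = (78.9 / 22414) * 6.022e23 * 0.162e-18 / 0.65
SA = 528.3 m^2/g

528.3


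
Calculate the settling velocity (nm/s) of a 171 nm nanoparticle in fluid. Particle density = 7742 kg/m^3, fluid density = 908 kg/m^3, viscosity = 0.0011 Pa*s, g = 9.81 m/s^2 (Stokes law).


Radius R = 171/2 nm = 8.55e-08 m
Density difference = 7742 - 908 = 6834 kg/m^3
v = 2 * R^2 * (rho_p - rho_f) * g / (9 * eta)
v = 2 * (8.55e-08)^2 * 6834 * 9.81 / (9 * 0.0011)
v = 9.90082e-08 m/s = 99.0082 nm/s

99.0082


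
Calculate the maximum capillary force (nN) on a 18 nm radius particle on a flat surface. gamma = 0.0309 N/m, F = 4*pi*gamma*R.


Convert radius: R = 18 nm = 1.8e-08 m
F = 4 * pi * gamma * R
F = 4 * pi * 0.0309 * 1.8e-08
F = 6.98942e-09 N = 6.9894 nN

6.9894


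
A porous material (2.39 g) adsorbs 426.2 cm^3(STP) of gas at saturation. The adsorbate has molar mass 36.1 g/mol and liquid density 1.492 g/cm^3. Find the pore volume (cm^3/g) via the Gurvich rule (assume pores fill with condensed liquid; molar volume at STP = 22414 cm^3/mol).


Moles adsorbed n = V_ads / 22414 = 426.2 / 22414 = 1.901490e-02 mol
Liquid volume V_liq = n * M / rho_liq = 1.901490e-02 * 36.1 / 1.492 = 0.46008 cm^3
Specific pore volume V_pore = V_liq / m_sample = 0.46008 / 2.39
V_pore = 0.1925 cm^3/g

0.1925


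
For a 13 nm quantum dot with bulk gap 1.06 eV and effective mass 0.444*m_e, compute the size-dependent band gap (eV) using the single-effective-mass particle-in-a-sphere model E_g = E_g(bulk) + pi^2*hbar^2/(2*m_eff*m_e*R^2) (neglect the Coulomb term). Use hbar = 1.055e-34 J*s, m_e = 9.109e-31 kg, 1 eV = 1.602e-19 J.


Radius R = 13/2 nm = 6.5e-09 m
Confinement energy dE = pi^2 * hbar^2 / (2 * m_eff * m_e * R^2)
dE = pi^2 * (1.055e-34)^2 / (2 * 0.444 * 9.109e-31 * (6.5e-09)^2) J, divided by 1.602e-19 J/eV
dE = 0.0201 eV
Total band gap = E_g(bulk) + dE = 1.06 + 0.0201 = 1.0801 eV

1.0801


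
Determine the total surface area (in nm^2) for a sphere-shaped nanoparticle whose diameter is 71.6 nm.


Radius r = 71.6/2 = 35.8 nm
Surface area SA = 4 * pi * r^2
SA = 4 * pi * (35.8)^2
SA = 16105.56 nm^2

16105.56


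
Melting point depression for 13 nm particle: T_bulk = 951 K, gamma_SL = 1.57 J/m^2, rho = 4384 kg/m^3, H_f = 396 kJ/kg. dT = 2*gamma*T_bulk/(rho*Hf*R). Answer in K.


Radius R = 13/2 = 6.5 nm = 6.5e-09 m
Convert H_f = 396 kJ/kg = 396000 J/kg
dT = 2 * gamma_SL * T_bulk / (rho * H_f * R)
dT = 2 * 1.57 * 951 / (4384 * 396000 * 6.5e-09)
dT = 264.6 K

264.6


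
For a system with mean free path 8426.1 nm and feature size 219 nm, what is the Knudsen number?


Knudsen number Kn = lambda / L
Kn = 8426.1 / 219
Kn = 38.4753

38.4753


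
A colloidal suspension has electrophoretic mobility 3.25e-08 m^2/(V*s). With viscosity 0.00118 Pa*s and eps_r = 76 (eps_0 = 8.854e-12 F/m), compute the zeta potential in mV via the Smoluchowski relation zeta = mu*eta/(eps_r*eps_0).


Smoluchowski equation: zeta = mu * eta / (eps_r * eps_0)
zeta = 3.25e-08 * 0.00118 / (76 * 8.854e-12)
zeta = 0.056992 V = 56.99 mV

56.99


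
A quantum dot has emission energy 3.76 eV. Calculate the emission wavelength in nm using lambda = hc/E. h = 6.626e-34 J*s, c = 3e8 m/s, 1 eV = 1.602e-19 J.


Convert energy: E = 3.76 eV = 3.76 * 1.602e-19 = 6.02352e-19 J
lambda = h*c / E = 6.626e-34 * 3e8 / 6.02352e-19
lambda = 3.30006e-07 m = 330.0 nm

330.0


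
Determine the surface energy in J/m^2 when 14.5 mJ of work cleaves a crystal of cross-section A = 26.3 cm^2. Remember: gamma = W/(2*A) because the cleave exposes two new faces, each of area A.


Convert: A = 26.3 cm^2 = 0.00263 m^2, W = 14.5 mJ = 0.0145 J
Cleaving exposes two faces of area A, so total new surface = 2*A and gamma = W / (2*A)
gamma = 0.0145 / (2 * 0.00263)
gamma = 2.757 J/m^2

2.757


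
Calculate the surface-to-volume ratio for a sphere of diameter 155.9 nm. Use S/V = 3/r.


Radius r = 155.9/2 = 77.95 nm
S/V = 3 / r = 3 / 77.95
S/V = 0.0385 nm^-1

0.0385


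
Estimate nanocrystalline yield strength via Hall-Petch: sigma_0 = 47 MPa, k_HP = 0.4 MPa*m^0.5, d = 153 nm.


d = 153 nm = 1.53e-07 m
sqrt(d) = 0.0003911521
Hall-Petch contribution = k / sqrt(d) = 0.4 / 0.0003911521 = 1022.6 MPa
sigma = sigma_0 + k/sqrt(d) = 47 + 1022.6 = 1069.6 MPa

1069.6


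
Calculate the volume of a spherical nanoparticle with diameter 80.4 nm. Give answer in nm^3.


Radius r = 80.4/2 = 40.2 nm
Volume V = (4/3) * pi * r^3
V = (4/3) * pi * (40.2)^3
V = 272123.95 nm^3

272123.95


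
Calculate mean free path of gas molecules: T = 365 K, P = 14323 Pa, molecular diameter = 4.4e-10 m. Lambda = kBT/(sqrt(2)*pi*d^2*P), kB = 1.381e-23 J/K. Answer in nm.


Mean free path: lambda = kB*T / (sqrt(2) * pi * d^2 * P)
lambda = 1.381e-23 * 365 / (sqrt(2) * pi * (4.4e-10)^2 * 14323)
lambda = 4.0915e-07 m
lambda = 409.15 nm

409.15


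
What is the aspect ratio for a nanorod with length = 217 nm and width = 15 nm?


Aspect ratio AR = length / diameter
AR = 217 / 15
AR = 14.47

14.47


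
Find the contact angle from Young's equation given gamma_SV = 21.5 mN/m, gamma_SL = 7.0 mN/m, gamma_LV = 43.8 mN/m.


cos(theta) = (gamma_SV - gamma_SL) / gamma_LV
cos(theta) = (21.5 - 7.0) / 43.8
cos(theta) = 0.33105
theta = arccos(0.33105) = 70.67 degrees

70.67


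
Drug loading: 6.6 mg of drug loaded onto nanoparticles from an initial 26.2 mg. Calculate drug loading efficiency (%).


Drug loading efficiency = (drug loaded / drug initial) * 100
DLE = 6.6 / 26.2 * 100
DLE = 0.2519 * 100
DLE = 25.19%

25.19


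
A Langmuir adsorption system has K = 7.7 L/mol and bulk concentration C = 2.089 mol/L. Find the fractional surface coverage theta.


Langmuir isotherm: theta = K*C / (1 + K*C)
K*C = 7.7 * 2.089 = 16.0853
theta = 16.0853 / (1 + 16.0853) = 16.0853 / 17.0853
theta = 0.9415

0.9415


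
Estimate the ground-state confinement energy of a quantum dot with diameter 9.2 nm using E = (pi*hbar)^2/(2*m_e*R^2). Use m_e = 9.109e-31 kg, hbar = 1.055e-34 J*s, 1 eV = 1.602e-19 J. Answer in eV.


Radius R = 9.2/2 = 4.6 nm = 4.6e-09 m
E = (pi * 1.055e-34)^2 / (2 * 9.109e-31 * (4.6e-09)^2)
E(J) = 2.84963e-21
E = E(J) / 1.602e-19 = 0.0178 eV

0.0178


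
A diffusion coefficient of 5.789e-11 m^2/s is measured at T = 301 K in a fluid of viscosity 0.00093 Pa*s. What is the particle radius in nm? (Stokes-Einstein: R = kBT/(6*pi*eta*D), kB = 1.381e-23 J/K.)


Stokes-Einstein: R = kB*T / (6*pi*eta*D)
R = 1.381e-23 * 301 / (6 * pi * 0.00093 * 5.789e-11)
R = 4.09612e-09 m = 4.1 nm

4.1


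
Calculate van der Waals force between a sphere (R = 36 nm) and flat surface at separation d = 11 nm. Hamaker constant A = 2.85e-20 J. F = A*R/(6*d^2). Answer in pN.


Convert to SI: R = 36 nm = 3.6e-08 m, d = 11 nm = 1.1e-08 m
F = A * R / (6 * d^2)
F = 2.85e-20 * 3.6e-08 / (6 * (1.1e-08)^2)
F = 1.41322e-12 N = 1.413 pN

1.413


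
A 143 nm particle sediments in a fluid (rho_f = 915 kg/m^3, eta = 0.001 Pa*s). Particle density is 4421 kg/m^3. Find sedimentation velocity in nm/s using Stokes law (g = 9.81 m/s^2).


Radius R = 143/2 nm = 7.15e-08 m
Density difference = 4421 - 915 = 3506 kg/m^3
v = 2 * R^2 * (rho_p - rho_f) * g / (9 * eta)
v = 2 * (7.15e-08)^2 * 3506 * 9.81 / (9 * 0.001)
v = 3.90733e-08 m/s = 39.0733 nm/s

39.0733


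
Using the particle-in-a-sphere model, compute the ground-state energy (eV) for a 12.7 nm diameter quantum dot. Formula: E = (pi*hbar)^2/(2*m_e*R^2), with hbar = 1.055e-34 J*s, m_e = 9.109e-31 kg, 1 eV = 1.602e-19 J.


Radius R = 12.7/2 = 6.35 nm = 6.35e-09 m
E = (pi * 1.055e-34)^2 / (2 * 9.109e-31 * (6.35e-09)^2)
E(J) = 1.4954e-21
E = E(J) / 1.602e-19 = 0.0093 eV

0.0093


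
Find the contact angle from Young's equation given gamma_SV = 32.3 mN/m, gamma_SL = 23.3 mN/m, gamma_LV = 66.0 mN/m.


cos(theta) = (gamma_SV - gamma_SL) / gamma_LV
cos(theta) = (32.3 - 23.3) / 66.0
cos(theta) = 0.136364
theta = arccos(0.136364) = 82.16 degrees

82.16


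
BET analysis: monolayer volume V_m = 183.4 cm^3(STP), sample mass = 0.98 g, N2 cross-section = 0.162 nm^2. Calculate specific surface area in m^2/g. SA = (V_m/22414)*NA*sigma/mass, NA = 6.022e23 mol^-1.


Number of moles in monolayer = V_m / 22414 = 183.4 / 22414 = 0.00818239
Number of molecules = moles * NA = 0.00818239 * 6.022e23
SA = molecules * sigma / mass
SA = (183.4 / 22414) * 6.022e23 * 0.162e-18 / 0.98
SA = 814.5 m^2/g

814.5


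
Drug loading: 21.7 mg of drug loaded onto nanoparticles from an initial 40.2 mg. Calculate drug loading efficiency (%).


Drug loading efficiency = (drug loaded / drug initial) * 100
DLE = 21.7 / 40.2 * 100
DLE = 0.5398 * 100
DLE = 53.98%

53.98


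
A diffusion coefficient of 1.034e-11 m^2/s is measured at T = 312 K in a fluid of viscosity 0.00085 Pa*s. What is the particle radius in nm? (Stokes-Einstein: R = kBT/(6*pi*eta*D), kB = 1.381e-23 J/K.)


Stokes-Einstein: R = kB*T / (6*pi*eta*D)
R = 1.381e-23 * 312 / (6 * pi * 0.00085 * 1.034e-11)
R = 2.6008e-08 m = 26.01 nm

26.01


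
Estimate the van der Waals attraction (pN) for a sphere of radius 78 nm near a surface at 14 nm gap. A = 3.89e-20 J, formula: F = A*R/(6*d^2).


Convert to SI: R = 78 nm = 7.8e-08 m, d = 14 nm = 1.4e-08 m
F = A * R / (6 * d^2)
F = 3.89e-20 * 7.8e-08 / (6 * (1.4e-08)^2)
F = 2.5801e-12 N = 2.58 pN

2.58


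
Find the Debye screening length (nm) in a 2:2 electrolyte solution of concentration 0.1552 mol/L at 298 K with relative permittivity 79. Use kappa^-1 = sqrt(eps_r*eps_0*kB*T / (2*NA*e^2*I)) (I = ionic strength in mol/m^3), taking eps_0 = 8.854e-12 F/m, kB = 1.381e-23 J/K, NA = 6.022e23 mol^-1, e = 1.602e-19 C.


Ionic strength I = 0.1552 * 2^2 * 1000 = 620.8 mol/m^3
kappa^-1 = sqrt(79 * 8.854e-12 * 1.381e-23 * 298 / (2 * 6.022e23 * (1.602e-19)^2 * 620.8))
kappa^-1 = 0.387 nm

0.387


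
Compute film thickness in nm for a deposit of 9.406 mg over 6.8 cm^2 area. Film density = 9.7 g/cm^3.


Convert: m = 9.406 mg = 9.4060e-06 kg, A = 6.8 cm^2 = 6.8000e-04 m^2, rho = 9.7 g/cm^3 = 9700 kg/m^3
t = m / (A * rho)
t = 9.4060e-06 / (6.8000e-04 * 9700)
t = 1.4260e-06 m = 1426.0 nm

1426.0


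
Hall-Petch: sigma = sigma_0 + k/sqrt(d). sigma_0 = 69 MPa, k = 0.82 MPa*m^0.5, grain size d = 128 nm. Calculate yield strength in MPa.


d = 128 nm = 1.28e-07 m
sqrt(d) = 0.0003577709
Hall-Petch contribution = k / sqrt(d) = 0.82 / 0.0003577709 = 2292.0 MPa
sigma = sigma_0 + k/sqrt(d) = 69 + 2292.0 = 2361.0 MPa

2361.0


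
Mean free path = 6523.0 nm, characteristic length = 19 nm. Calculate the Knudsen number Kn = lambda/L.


Knudsen number Kn = lambda / L
Kn = 6523.0 / 19
Kn = 343.3158

343.3158


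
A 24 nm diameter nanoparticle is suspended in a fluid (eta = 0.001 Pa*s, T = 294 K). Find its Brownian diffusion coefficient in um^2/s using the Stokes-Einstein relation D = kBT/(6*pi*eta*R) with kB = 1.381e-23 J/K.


Radius R = 24/2 = 12 nm = 1.2e-08 m
D = kB*T / (6*pi*eta*R)
D = 1.381e-23 * 294 / (6 * pi * 0.001 * 1.2e-08)
D = 1.79498e-11 m^2/s = 17.95 um^2/s

17.95


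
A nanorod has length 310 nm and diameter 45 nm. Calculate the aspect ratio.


Aspect ratio AR = length / diameter
AR = 310 / 45
AR = 6.89

6.89


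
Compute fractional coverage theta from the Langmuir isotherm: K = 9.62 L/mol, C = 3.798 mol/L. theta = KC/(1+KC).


Langmuir isotherm: theta = K*C / (1 + K*C)
K*C = 9.62 * 3.798 = 36.53676
theta = 36.53676 / (1 + 36.53676) = 36.53676 / 37.53676
theta = 0.9734

0.9734


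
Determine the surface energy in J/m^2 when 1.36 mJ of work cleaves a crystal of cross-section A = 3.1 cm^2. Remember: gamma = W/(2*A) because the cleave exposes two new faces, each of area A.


Convert: A = 3.1 cm^2 = 0.00031 m^2, W = 1.36 mJ = 0.00136 J
Cleaving exposes two faces of area A, so total new surface = 2*A and gamma = W / (2*A)
gamma = 0.00136 / (2 * 0.00031)
gamma = 2.194 J/m^2

2.194


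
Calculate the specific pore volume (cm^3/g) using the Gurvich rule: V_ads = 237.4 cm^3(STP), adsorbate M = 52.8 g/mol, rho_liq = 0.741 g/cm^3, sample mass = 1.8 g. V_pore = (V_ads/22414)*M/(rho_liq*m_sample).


Moles adsorbed n = V_ads / 22414 = 237.4 / 22414 = 1.059159e-02 mol
Liquid volume V_liq = n * M / rho_liq = 1.059159e-02 * 52.8 / 0.741 = 0.75470 cm^3
Specific pore volume V_pore = V_liq / m_sample = 0.75470 / 1.8
V_pore = 0.4193 cm^3/g

0.4193


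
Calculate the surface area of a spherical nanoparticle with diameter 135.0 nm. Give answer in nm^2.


Radius r = 135.0/2 = 67.5 nm
Surface area SA = 4 * pi * r^2
SA = 4 * pi * (67.5)^2
SA = 57255.53 nm^2

57255.53


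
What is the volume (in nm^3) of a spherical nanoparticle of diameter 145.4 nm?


Radius r = 145.4/2 = 72.7 nm
Volume V = (4/3) * pi * r^3
V = (4/3) * pi * (72.7)^3
V = 1609503.19 nm^3

1609503.19


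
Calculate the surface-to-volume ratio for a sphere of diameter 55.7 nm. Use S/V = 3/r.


Radius r = 55.7/2 = 27.85 nm
S/V = 3 / r = 3 / 27.85
S/V = 0.1077 nm^-1

0.1077


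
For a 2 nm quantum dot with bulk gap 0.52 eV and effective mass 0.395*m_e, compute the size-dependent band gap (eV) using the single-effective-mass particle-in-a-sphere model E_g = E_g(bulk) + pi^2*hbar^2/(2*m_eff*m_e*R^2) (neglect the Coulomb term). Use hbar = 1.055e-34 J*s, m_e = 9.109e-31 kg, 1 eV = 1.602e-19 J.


Radius R = 2/2 nm = 1e-09 m
Confinement energy dE = pi^2 * hbar^2 / (2 * m_eff * m_e * R^2)
dE = pi^2 * (1.055e-34)^2 / (2 * 0.395 * 9.109e-31 * (1e-09)^2) J, divided by 1.602e-19 J/eV
dE = 0.9529 eV
Total band gap = E_g(bulk) + dE = 0.52 + 0.9529 = 1.4729 eV

1.4729


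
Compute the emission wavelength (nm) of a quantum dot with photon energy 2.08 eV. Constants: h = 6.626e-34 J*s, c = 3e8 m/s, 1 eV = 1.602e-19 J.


Convert energy: E = 2.08 eV = 2.08 * 1.602e-19 = 3.33216e-19 J
lambda = h*c / E = 6.626e-34 * 3e8 / 3.33216e-19
lambda = 5.9655e-07 m = 596.5 nm

596.5


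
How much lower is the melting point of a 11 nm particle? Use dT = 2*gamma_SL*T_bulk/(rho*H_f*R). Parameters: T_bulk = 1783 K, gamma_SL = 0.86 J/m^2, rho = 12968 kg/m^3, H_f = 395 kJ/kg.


Radius R = 11/2 = 5.5 nm = 5.5e-09 m
Convert H_f = 395 kJ/kg = 395000 J/kg
dT = 2 * gamma_SL * T_bulk / (rho * H_f * R)
dT = 2 * 0.86 * 1783 / (12968 * 395000 * 5.5e-09)
dT = 108.9 K

108.9


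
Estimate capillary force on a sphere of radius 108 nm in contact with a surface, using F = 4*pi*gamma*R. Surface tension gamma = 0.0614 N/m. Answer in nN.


Convert radius: R = 108 nm = 1.08e-07 m
F = 4 * pi * gamma * R
F = 4 * pi * 0.0614 * 1.08e-07
F = 8.33301e-08 N = 83.3301 nN

83.3301


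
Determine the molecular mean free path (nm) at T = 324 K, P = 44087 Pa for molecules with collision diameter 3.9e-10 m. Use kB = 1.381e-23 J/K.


Mean free path: lambda = kB*T / (sqrt(2) * pi * d^2 * P)
lambda = 1.381e-23 * 324 / (sqrt(2) * pi * (3.9e-10)^2 * 44087)
lambda = 1.50188e-07 m
lambda = 150.19 nm

150.19


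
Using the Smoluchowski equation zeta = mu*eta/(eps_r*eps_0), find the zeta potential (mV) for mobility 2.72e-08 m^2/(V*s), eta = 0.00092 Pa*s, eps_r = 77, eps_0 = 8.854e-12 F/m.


Smoluchowski equation: zeta = mu * eta / (eps_r * eps_0)
zeta = 2.72e-08 * 0.00092 / (77 * 8.854e-12)
zeta = 0.036705 V = 36.71 mV

36.71


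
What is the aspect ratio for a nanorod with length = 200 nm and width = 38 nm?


Aspect ratio AR = length / diameter
AR = 200 / 38
AR = 5.26

5.26


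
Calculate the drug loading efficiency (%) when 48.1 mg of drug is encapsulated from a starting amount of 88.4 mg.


Drug loading efficiency = (drug loaded / drug initial) * 100
DLE = 48.1 / 88.4 * 100
DLE = 0.5441 * 100
DLE = 54.41%

54.41


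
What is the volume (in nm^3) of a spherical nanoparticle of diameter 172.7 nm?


Radius r = 172.7/2 = 86.35 nm
Volume V = (4/3) * pi * r^3
V = (4/3) * pi * (86.35)^3
V = 2696967.02 nm^3

2696967.02


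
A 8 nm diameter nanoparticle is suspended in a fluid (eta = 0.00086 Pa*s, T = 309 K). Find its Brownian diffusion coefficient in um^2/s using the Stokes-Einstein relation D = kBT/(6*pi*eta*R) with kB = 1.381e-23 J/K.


Radius R = 8/2 = 4 nm = 4e-09 m
D = kB*T / (6*pi*eta*R)
D = 1.381e-23 * 309 / (6 * pi * 0.00086 * 4e-09)
D = 6.58101e-11 m^2/s = 65.81 um^2/s

65.81


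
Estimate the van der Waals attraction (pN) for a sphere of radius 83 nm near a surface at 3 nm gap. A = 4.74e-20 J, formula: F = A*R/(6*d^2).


Convert to SI: R = 83 nm = 8.3e-08 m, d = 3 nm = 3e-09 m
F = A * R / (6 * d^2)
F = 4.74e-20 * 8.3e-08 / (6 * (3e-09)^2)
F = 7.28556e-11 N = 72.856 pN

72.856


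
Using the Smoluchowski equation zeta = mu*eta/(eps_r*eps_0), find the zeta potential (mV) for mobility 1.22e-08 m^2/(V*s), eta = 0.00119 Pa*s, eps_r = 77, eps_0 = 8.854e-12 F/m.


Smoluchowski equation: zeta = mu * eta / (eps_r * eps_0)
zeta = 1.22e-08 * 0.00119 / (77 * 8.854e-12)
zeta = 0.021295 V = 21.29 mV

21.29


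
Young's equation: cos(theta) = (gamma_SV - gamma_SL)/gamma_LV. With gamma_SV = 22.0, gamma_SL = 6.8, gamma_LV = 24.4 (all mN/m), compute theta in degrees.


cos(theta) = (gamma_SV - gamma_SL) / gamma_LV
cos(theta) = (22.0 - 6.8) / 24.4
cos(theta) = 0.622951
theta = arccos(0.622951) = 51.47 degrees

51.47


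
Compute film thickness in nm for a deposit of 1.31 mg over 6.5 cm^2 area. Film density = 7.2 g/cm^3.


Convert: m = 1.31 mg = 1.3100e-06 kg, A = 6.5 cm^2 = 6.5000e-04 m^2, rho = 7.2 g/cm^3 = 7200 kg/m^3
t = m / (A * rho)
t = 1.3100e-06 / (6.5000e-04 * 7200)
t = 2.7991e-07 m = 279.9 nm

279.9


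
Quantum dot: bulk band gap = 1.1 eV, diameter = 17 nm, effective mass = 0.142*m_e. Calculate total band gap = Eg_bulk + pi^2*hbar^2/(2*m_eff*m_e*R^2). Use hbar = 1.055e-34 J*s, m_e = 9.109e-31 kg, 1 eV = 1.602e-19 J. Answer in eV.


Radius R = 17/2 nm = 8.5e-09 m
Confinement energy dE = pi^2 * hbar^2 / (2 * m_eff * m_e * R^2)
dE = pi^2 * (1.055e-34)^2 / (2 * 0.142 * 9.109e-31 * (8.5e-09)^2) J, divided by 1.602e-19 J/eV
dE = 0.0367 eV
Total band gap = E_g(bulk) + dE = 1.1 + 0.0367 = 1.1367 eV

1.1367


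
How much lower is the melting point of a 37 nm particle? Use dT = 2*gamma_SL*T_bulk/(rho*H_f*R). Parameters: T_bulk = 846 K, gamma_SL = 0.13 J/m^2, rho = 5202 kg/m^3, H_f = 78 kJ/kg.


Radius R = 37/2 = 18.5 nm = 1.85e-08 m
Convert H_f = 78 kJ/kg = 78000 J/kg
dT = 2 * gamma_SL * T_bulk / (rho * H_f * R)
dT = 2 * 0.13 * 846 / (5202 * 78000 * 1.85e-08)
dT = 29.3 K

29.3


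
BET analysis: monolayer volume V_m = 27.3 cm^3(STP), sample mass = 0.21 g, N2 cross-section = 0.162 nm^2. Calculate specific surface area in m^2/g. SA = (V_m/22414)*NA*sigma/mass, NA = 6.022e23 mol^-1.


Number of moles in monolayer = V_m / 22414 = 27.3 / 22414 = 0.00121799
Number of molecules = moles * NA = 0.00121799 * 6.022e23
SA = molecules * sigma / mass
SA = (27.3 / 22414) * 6.022e23 * 0.162e-18 / 0.21
SA = 565.8 m^2/g

565.8


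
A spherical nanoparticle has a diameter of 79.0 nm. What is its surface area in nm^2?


Radius r = 79.0/2 = 39.5 nm
Surface area SA = 4 * pi * r^2
SA = 4 * pi * (39.5)^2
SA = 19606.68 nm^2

19606.68


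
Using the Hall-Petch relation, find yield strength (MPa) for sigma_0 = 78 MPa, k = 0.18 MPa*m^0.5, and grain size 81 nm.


d = 81 nm = 8.1e-08 m
sqrt(d) = 0.000284605
Hall-Petch contribution = k / sqrt(d) = 0.18 / 0.000284605 = 632.5 MPa
sigma = sigma_0 + k/sqrt(d) = 78 + 632.5 = 710.5 MPa

710.5


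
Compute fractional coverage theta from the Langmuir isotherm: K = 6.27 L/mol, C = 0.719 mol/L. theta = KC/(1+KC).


Langmuir isotherm: theta = K*C / (1 + K*C)
K*C = 6.27 * 0.719 = 4.50813
theta = 4.50813 / (1 + 4.50813) = 4.50813 / 5.50813
theta = 0.8185

0.8185


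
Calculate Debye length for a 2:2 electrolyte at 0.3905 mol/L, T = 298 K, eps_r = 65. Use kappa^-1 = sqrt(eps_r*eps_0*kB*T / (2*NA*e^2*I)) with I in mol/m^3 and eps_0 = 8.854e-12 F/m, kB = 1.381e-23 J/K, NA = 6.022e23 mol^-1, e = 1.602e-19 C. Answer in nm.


Ionic strength I = 0.3905 * 2^2 * 1000 = 1562 mol/m^3
kappa^-1 = sqrt(65 * 8.854e-12 * 1.381e-23 * 298 / (2 * 6.022e23 * (1.602e-19)^2 * 1562))
kappa^-1 = 0.221 nm

0.221


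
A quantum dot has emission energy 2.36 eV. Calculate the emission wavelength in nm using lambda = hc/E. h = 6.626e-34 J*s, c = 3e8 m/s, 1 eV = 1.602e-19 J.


Convert energy: E = 2.36 eV = 2.36 * 1.602e-19 = 3.78072e-19 J
lambda = h*c / E = 6.626e-34 * 3e8 / 3.78072e-19
lambda = 5.25773e-07 m = 525.8 nm

525.8


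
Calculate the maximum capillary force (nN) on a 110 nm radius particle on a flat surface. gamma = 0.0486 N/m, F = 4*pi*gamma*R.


Convert radius: R = 110 nm = 1.1e-07 m
F = 4 * pi * gamma * R
F = 4 * pi * 0.0486 * 1.1e-07
F = 6.71798e-08 N = 67.1798 nN

67.1798


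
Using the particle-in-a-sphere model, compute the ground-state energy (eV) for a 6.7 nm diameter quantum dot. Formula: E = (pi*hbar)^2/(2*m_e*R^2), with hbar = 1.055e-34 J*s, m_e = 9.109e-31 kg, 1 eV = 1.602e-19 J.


Radius R = 6.7/2 = 3.35 nm = 3.35e-09 m
E = (pi * 1.055e-34)^2 / (2 * 9.109e-31 * (3.35e-09)^2)
E(J) = 5.37297e-21
E = E(J) / 1.602e-19 = 0.0335 eV

0.0335


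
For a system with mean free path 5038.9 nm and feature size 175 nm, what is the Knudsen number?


Knudsen number Kn = lambda / L
Kn = 5038.9 / 175
Kn = 28.7937

28.7937


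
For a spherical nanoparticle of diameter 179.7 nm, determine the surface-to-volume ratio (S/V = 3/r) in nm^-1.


Radius r = 179.7/2 = 89.85 nm
S/V = 3 / r = 3 / 89.85
S/V = 0.0334 nm^-1

0.0334


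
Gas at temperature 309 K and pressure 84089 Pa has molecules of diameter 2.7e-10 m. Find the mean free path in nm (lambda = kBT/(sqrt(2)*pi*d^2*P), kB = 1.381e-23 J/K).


Mean free path: lambda = kB*T / (sqrt(2) * pi * d^2 * P)
lambda = 1.381e-23 * 309 / (sqrt(2) * pi * (2.7e-10)^2 * 84089)
lambda = 1.56683e-07 m
lambda = 156.68 nm

156.68


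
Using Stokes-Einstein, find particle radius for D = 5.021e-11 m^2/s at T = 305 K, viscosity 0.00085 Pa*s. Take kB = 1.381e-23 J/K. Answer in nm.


Stokes-Einstein: R = kB*T / (6*pi*eta*D)
R = 1.381e-23 * 305 / (6 * pi * 0.00085 * 5.021e-11)
R = 5.2358e-09 m = 5.24 nm

5.24


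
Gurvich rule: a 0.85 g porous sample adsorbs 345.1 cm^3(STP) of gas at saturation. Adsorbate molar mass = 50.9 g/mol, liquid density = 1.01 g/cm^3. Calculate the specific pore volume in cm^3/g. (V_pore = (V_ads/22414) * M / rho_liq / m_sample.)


Moles adsorbed n = V_ads / 22414 = 345.1 / 22414 = 1.539663e-02 mol
Liquid volume V_liq = n * M / rho_liq = 1.539663e-02 * 50.9 / 1.01 = 0.77593 cm^3
Specific pore volume V_pore = V_liq / m_sample = 0.77593 / 0.85
V_pore = 0.9129 cm^3/g

0.9129


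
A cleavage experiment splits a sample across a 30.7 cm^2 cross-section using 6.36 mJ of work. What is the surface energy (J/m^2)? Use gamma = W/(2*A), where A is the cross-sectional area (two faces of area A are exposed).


Convert: A = 30.7 cm^2 = 0.00307 m^2, W = 6.36 mJ = 0.00636 J
Cleaving exposes two faces of area A, so total new surface = 2*A and gamma = W / (2*A)
gamma = 0.00636 / (2 * 0.00307)
gamma = 1.036 J/m^2

1.036


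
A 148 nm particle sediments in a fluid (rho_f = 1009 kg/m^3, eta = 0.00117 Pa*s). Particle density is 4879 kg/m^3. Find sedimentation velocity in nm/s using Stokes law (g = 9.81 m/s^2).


Radius R = 148/2 nm = 7.4e-08 m
Density difference = 4879 - 1009 = 3870 kg/m^3
v = 2 * R^2 * (rho_p - rho_f) * g / (9 * eta)
v = 2 * (7.4e-08)^2 * 3870 * 9.81 / (9 * 0.00117)
v = 3.94862e-08 m/s = 39.4862 nm/s

39.4862


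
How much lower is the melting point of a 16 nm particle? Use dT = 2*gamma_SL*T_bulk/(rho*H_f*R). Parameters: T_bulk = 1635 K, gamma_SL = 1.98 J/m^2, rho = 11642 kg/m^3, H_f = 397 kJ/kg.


Radius R = 16/2 = 8 nm = 8e-09 m
Convert H_f = 397 kJ/kg = 397000 J/kg
dT = 2 * gamma_SL * T_bulk / (rho * H_f * R)
dT = 2 * 1.98 * 1635 / (11642 * 397000 * 8e-09)
dT = 175.1 K

175.1


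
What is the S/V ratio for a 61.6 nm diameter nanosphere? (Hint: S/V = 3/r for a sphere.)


Radius r = 61.6/2 = 30.8 nm
S/V = 3 / r = 3 / 30.8
S/V = 0.0974 nm^-1

0.0974


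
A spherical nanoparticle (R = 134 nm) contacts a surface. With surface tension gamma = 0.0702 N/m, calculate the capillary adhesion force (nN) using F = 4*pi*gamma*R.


Convert radius: R = 134 nm = 1.34e-07 m
F = 4 * pi * gamma * R
F = 4 * pi * 0.0702 * 1.34e-07
F = 1.18209e-07 N = 118.2093 nN

118.2093


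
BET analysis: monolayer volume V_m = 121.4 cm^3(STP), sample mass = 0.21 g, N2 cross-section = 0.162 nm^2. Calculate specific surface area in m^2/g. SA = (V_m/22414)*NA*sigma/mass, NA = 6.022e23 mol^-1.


Number of moles in monolayer = V_m / 22414 = 121.4 / 22414 = 0.00541626
Number of molecules = moles * NA = 0.00541626 * 6.022e23
SA = molecules * sigma / mass
SA = (121.4 / 22414) * 6.022e23 * 0.162e-18 / 0.21
SA = 2516.1 m^2/g

2516.1


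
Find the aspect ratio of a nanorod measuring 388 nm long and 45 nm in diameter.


Aspect ratio AR = length / diameter
AR = 388 / 45
AR = 8.62

8.62


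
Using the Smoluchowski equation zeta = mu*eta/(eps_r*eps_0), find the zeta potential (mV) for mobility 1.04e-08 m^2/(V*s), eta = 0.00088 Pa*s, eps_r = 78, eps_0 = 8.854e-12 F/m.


Smoluchowski equation: zeta = mu * eta / (eps_r * eps_0)
zeta = 1.04e-08 * 0.00088 / (78 * 8.854e-12)
zeta = 0.013252 V = 13.25 mV

13.25


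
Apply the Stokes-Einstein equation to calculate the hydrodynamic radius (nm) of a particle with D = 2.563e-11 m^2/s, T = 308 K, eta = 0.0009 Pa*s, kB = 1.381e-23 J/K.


Stokes-Einstein: R = kB*T / (6*pi*eta*D)
R = 1.381e-23 * 308 / (6 * pi * 0.0009 * 2.563e-11)
R = 9.78255e-09 m = 9.78 nm

9.78
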